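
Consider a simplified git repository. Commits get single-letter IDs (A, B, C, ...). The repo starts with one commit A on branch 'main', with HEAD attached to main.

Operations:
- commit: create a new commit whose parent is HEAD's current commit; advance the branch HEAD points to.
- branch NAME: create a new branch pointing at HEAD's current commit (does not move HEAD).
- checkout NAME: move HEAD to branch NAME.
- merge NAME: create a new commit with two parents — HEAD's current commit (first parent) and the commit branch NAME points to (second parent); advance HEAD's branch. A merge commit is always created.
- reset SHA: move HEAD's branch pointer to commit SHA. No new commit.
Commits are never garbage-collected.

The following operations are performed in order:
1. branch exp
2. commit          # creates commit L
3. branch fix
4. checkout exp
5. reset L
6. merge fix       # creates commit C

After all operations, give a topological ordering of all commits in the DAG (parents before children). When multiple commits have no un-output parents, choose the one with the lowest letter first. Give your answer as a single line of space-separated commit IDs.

Answer: A L C

Derivation:
After op 1 (branch): HEAD=main@A [exp=A main=A]
After op 2 (commit): HEAD=main@L [exp=A main=L]
After op 3 (branch): HEAD=main@L [exp=A fix=L main=L]
After op 4 (checkout): HEAD=exp@A [exp=A fix=L main=L]
After op 5 (reset): HEAD=exp@L [exp=L fix=L main=L]
After op 6 (merge): HEAD=exp@C [exp=C fix=L main=L]
commit A: parents=[]
commit C: parents=['L', 'L']
commit L: parents=['A']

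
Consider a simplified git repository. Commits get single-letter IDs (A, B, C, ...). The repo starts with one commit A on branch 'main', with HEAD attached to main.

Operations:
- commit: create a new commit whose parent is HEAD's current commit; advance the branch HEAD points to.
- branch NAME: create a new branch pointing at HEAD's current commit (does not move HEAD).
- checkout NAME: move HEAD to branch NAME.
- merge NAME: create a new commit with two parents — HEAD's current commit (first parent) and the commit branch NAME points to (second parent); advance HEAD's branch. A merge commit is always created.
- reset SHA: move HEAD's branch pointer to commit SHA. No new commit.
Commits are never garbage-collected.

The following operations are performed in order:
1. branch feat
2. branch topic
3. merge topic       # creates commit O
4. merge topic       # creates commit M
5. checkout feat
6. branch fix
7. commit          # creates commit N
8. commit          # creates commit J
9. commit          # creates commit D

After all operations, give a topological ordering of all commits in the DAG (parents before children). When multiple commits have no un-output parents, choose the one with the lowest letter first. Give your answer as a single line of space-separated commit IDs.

Answer: A N J D O M

Derivation:
After op 1 (branch): HEAD=main@A [feat=A main=A]
After op 2 (branch): HEAD=main@A [feat=A main=A topic=A]
After op 3 (merge): HEAD=main@O [feat=A main=O topic=A]
After op 4 (merge): HEAD=main@M [feat=A main=M topic=A]
After op 5 (checkout): HEAD=feat@A [feat=A main=M topic=A]
After op 6 (branch): HEAD=feat@A [feat=A fix=A main=M topic=A]
After op 7 (commit): HEAD=feat@N [feat=N fix=A main=M topic=A]
After op 8 (commit): HEAD=feat@J [feat=J fix=A main=M topic=A]
After op 9 (commit): HEAD=feat@D [feat=D fix=A main=M topic=A]
commit A: parents=[]
commit D: parents=['J']
commit J: parents=['N']
commit M: parents=['O', 'A']
commit N: parents=['A']
commit O: parents=['A', 'A']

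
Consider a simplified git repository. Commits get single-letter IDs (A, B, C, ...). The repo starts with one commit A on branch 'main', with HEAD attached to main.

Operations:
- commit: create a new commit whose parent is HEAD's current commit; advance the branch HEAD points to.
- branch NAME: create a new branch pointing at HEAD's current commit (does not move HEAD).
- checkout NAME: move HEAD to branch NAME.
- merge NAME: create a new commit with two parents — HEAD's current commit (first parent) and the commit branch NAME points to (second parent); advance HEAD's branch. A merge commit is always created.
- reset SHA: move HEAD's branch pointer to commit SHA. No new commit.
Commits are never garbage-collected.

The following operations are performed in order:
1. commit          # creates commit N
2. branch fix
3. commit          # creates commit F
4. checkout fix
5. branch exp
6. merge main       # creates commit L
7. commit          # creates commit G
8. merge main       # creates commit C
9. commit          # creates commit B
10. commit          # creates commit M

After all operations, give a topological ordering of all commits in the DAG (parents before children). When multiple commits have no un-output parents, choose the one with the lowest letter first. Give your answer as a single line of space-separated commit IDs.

After op 1 (commit): HEAD=main@N [main=N]
After op 2 (branch): HEAD=main@N [fix=N main=N]
After op 3 (commit): HEAD=main@F [fix=N main=F]
After op 4 (checkout): HEAD=fix@N [fix=N main=F]
After op 5 (branch): HEAD=fix@N [exp=N fix=N main=F]
After op 6 (merge): HEAD=fix@L [exp=N fix=L main=F]
After op 7 (commit): HEAD=fix@G [exp=N fix=G main=F]
After op 8 (merge): HEAD=fix@C [exp=N fix=C main=F]
After op 9 (commit): HEAD=fix@B [exp=N fix=B main=F]
After op 10 (commit): HEAD=fix@M [exp=N fix=M main=F]
commit A: parents=[]
commit B: parents=['C']
commit C: parents=['G', 'F']
commit F: parents=['N']
commit G: parents=['L']
commit L: parents=['N', 'F']
commit M: parents=['B']
commit N: parents=['A']

Answer: A N F L G C B M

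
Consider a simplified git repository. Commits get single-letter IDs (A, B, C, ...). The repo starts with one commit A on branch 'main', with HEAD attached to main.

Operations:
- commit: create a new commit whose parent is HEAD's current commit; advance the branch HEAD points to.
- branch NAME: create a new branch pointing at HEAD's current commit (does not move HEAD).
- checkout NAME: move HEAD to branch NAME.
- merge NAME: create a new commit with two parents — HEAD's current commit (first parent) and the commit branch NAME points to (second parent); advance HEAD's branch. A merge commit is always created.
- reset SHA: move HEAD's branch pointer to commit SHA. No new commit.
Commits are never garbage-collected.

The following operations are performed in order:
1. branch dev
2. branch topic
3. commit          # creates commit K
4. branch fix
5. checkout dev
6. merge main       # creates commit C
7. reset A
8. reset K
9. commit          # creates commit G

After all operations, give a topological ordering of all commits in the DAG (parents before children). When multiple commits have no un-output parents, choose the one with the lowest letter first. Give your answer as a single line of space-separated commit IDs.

After op 1 (branch): HEAD=main@A [dev=A main=A]
After op 2 (branch): HEAD=main@A [dev=A main=A topic=A]
After op 3 (commit): HEAD=main@K [dev=A main=K topic=A]
After op 4 (branch): HEAD=main@K [dev=A fix=K main=K topic=A]
After op 5 (checkout): HEAD=dev@A [dev=A fix=K main=K topic=A]
After op 6 (merge): HEAD=dev@C [dev=C fix=K main=K topic=A]
After op 7 (reset): HEAD=dev@A [dev=A fix=K main=K topic=A]
After op 8 (reset): HEAD=dev@K [dev=K fix=K main=K topic=A]
After op 9 (commit): HEAD=dev@G [dev=G fix=K main=K topic=A]
commit A: parents=[]
commit C: parents=['A', 'K']
commit G: parents=['K']
commit K: parents=['A']

Answer: A K C G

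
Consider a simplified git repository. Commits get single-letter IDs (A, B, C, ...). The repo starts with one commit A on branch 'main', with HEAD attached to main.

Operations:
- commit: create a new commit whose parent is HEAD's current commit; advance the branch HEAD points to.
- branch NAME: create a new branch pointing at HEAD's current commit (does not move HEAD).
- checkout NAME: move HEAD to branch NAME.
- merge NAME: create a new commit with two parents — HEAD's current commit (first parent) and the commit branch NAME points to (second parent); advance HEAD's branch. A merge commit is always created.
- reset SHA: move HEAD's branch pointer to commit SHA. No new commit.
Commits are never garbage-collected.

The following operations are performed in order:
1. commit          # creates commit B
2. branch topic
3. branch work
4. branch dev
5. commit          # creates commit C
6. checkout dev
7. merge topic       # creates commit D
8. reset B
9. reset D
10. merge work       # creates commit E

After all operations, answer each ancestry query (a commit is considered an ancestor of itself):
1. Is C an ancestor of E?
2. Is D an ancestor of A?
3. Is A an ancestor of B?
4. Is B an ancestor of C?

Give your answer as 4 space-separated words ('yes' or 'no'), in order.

After op 1 (commit): HEAD=main@B [main=B]
After op 2 (branch): HEAD=main@B [main=B topic=B]
After op 3 (branch): HEAD=main@B [main=B topic=B work=B]
After op 4 (branch): HEAD=main@B [dev=B main=B topic=B work=B]
After op 5 (commit): HEAD=main@C [dev=B main=C topic=B work=B]
After op 6 (checkout): HEAD=dev@B [dev=B main=C topic=B work=B]
After op 7 (merge): HEAD=dev@D [dev=D main=C topic=B work=B]
After op 8 (reset): HEAD=dev@B [dev=B main=C topic=B work=B]
After op 9 (reset): HEAD=dev@D [dev=D main=C topic=B work=B]
After op 10 (merge): HEAD=dev@E [dev=E main=C topic=B work=B]
ancestors(E) = {A,B,D,E}; C in? no
ancestors(A) = {A}; D in? no
ancestors(B) = {A,B}; A in? yes
ancestors(C) = {A,B,C}; B in? yes

Answer: no no yes yes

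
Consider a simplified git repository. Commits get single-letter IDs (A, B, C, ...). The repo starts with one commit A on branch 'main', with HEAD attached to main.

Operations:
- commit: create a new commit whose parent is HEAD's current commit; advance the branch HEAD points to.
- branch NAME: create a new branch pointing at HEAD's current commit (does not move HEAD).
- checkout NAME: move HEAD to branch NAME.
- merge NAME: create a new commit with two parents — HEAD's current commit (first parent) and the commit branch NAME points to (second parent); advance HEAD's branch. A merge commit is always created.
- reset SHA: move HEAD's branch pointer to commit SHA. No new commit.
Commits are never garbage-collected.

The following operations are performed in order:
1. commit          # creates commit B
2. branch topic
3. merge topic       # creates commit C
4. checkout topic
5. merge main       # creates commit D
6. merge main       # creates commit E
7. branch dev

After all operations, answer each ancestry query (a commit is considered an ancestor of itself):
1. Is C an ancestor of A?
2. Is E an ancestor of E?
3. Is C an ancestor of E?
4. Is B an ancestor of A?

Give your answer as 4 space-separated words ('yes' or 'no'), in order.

After op 1 (commit): HEAD=main@B [main=B]
After op 2 (branch): HEAD=main@B [main=B topic=B]
After op 3 (merge): HEAD=main@C [main=C topic=B]
After op 4 (checkout): HEAD=topic@B [main=C topic=B]
After op 5 (merge): HEAD=topic@D [main=C topic=D]
After op 6 (merge): HEAD=topic@E [main=C topic=E]
After op 7 (branch): HEAD=topic@E [dev=E main=C topic=E]
ancestors(A) = {A}; C in? no
ancestors(E) = {A,B,C,D,E}; E in? yes
ancestors(E) = {A,B,C,D,E}; C in? yes
ancestors(A) = {A}; B in? no

Answer: no yes yes no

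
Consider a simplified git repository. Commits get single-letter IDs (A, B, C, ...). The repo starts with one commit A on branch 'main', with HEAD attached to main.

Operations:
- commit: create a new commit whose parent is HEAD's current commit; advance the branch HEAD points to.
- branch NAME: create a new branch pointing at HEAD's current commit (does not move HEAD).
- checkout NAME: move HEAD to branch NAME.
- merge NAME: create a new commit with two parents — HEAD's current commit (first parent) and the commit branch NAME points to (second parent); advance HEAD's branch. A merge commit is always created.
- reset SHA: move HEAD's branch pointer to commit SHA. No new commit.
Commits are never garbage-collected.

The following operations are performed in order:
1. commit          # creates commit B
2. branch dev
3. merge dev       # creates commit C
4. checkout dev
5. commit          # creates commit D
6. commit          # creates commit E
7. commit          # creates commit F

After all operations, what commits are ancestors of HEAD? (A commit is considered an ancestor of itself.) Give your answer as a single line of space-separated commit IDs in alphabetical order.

Answer: A B D E F

Derivation:
After op 1 (commit): HEAD=main@B [main=B]
After op 2 (branch): HEAD=main@B [dev=B main=B]
After op 3 (merge): HEAD=main@C [dev=B main=C]
After op 4 (checkout): HEAD=dev@B [dev=B main=C]
After op 5 (commit): HEAD=dev@D [dev=D main=C]
After op 6 (commit): HEAD=dev@E [dev=E main=C]
After op 7 (commit): HEAD=dev@F [dev=F main=C]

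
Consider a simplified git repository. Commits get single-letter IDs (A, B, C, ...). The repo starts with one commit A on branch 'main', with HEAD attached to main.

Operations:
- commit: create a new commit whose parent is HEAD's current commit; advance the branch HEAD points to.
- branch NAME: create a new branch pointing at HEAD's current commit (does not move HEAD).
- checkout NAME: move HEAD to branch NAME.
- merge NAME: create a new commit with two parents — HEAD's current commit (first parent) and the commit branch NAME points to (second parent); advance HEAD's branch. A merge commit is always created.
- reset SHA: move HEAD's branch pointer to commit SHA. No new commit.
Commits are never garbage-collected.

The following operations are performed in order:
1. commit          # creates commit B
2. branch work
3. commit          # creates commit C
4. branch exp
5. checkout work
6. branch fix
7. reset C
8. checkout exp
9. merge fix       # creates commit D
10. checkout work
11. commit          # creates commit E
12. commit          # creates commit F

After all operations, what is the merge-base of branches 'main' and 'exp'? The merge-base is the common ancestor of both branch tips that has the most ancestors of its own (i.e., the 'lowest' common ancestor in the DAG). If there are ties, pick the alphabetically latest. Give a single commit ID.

Answer: C

Derivation:
After op 1 (commit): HEAD=main@B [main=B]
After op 2 (branch): HEAD=main@B [main=B work=B]
After op 3 (commit): HEAD=main@C [main=C work=B]
After op 4 (branch): HEAD=main@C [exp=C main=C work=B]
After op 5 (checkout): HEAD=work@B [exp=C main=C work=B]
After op 6 (branch): HEAD=work@B [exp=C fix=B main=C work=B]
After op 7 (reset): HEAD=work@C [exp=C fix=B main=C work=C]
After op 8 (checkout): HEAD=exp@C [exp=C fix=B main=C work=C]
After op 9 (merge): HEAD=exp@D [exp=D fix=B main=C work=C]
After op 10 (checkout): HEAD=work@C [exp=D fix=B main=C work=C]
After op 11 (commit): HEAD=work@E [exp=D fix=B main=C work=E]
After op 12 (commit): HEAD=work@F [exp=D fix=B main=C work=F]
ancestors(main=C): ['A', 'B', 'C']
ancestors(exp=D): ['A', 'B', 'C', 'D']
common: ['A', 'B', 'C']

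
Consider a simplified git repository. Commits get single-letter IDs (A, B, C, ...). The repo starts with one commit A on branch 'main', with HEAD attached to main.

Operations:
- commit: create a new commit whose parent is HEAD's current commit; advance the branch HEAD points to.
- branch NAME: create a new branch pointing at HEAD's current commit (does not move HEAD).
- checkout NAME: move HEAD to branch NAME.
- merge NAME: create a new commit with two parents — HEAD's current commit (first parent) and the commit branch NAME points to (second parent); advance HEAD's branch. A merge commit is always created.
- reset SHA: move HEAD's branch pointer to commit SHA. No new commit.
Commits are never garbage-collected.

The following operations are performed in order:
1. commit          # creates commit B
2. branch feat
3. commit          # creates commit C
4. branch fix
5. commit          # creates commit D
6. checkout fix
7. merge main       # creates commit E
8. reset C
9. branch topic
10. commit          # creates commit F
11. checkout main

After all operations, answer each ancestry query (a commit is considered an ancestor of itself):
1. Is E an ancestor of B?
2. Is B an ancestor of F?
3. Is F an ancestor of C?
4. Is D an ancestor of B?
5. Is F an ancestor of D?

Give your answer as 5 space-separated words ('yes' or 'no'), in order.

Answer: no yes no no no

Derivation:
After op 1 (commit): HEAD=main@B [main=B]
After op 2 (branch): HEAD=main@B [feat=B main=B]
After op 3 (commit): HEAD=main@C [feat=B main=C]
After op 4 (branch): HEAD=main@C [feat=B fix=C main=C]
After op 5 (commit): HEAD=main@D [feat=B fix=C main=D]
After op 6 (checkout): HEAD=fix@C [feat=B fix=C main=D]
After op 7 (merge): HEAD=fix@E [feat=B fix=E main=D]
After op 8 (reset): HEAD=fix@C [feat=B fix=C main=D]
After op 9 (branch): HEAD=fix@C [feat=B fix=C main=D topic=C]
After op 10 (commit): HEAD=fix@F [feat=B fix=F main=D topic=C]
After op 11 (checkout): HEAD=main@D [feat=B fix=F main=D topic=C]
ancestors(B) = {A,B}; E in? no
ancestors(F) = {A,B,C,F}; B in? yes
ancestors(C) = {A,B,C}; F in? no
ancestors(B) = {A,B}; D in? no
ancestors(D) = {A,B,C,D}; F in? no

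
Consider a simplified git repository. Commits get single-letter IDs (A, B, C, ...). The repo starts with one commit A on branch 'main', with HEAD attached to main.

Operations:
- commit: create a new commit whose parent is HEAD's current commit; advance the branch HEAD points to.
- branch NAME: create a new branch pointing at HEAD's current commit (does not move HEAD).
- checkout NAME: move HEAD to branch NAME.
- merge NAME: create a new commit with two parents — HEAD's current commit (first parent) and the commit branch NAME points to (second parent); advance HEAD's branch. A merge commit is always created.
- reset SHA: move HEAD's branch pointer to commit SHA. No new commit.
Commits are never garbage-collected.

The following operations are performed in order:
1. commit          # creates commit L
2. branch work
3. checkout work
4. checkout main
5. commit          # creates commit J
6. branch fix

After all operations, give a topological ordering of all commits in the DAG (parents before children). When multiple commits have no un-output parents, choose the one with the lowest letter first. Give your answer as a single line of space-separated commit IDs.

After op 1 (commit): HEAD=main@L [main=L]
After op 2 (branch): HEAD=main@L [main=L work=L]
After op 3 (checkout): HEAD=work@L [main=L work=L]
After op 4 (checkout): HEAD=main@L [main=L work=L]
After op 5 (commit): HEAD=main@J [main=J work=L]
After op 6 (branch): HEAD=main@J [fix=J main=J work=L]
commit A: parents=[]
commit J: parents=['L']
commit L: parents=['A']

Answer: A L J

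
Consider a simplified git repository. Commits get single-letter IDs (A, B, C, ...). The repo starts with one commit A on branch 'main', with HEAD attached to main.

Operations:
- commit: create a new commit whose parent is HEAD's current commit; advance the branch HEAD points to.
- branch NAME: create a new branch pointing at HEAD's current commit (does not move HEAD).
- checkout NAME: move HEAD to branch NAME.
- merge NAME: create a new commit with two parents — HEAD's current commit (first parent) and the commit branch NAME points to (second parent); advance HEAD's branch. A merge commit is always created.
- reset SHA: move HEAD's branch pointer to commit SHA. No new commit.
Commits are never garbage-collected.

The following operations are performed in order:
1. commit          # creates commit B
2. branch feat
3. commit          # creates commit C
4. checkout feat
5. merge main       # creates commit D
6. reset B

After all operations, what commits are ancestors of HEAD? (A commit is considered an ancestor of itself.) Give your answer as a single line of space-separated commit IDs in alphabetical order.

After op 1 (commit): HEAD=main@B [main=B]
After op 2 (branch): HEAD=main@B [feat=B main=B]
After op 3 (commit): HEAD=main@C [feat=B main=C]
After op 4 (checkout): HEAD=feat@B [feat=B main=C]
After op 5 (merge): HEAD=feat@D [feat=D main=C]
After op 6 (reset): HEAD=feat@B [feat=B main=C]

Answer: A B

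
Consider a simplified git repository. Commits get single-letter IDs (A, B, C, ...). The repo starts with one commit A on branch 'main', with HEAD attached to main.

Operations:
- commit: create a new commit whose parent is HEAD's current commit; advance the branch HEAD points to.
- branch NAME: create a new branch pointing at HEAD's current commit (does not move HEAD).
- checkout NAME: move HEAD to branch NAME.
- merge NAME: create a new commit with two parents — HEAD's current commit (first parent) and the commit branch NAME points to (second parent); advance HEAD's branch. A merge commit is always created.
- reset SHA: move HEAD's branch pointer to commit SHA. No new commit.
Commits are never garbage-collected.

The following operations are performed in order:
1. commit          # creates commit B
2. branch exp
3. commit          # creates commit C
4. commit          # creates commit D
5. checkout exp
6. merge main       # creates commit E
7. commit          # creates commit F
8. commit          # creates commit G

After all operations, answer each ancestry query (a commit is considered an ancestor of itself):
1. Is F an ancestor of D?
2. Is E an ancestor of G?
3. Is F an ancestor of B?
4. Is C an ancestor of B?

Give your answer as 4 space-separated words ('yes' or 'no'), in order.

After op 1 (commit): HEAD=main@B [main=B]
After op 2 (branch): HEAD=main@B [exp=B main=B]
After op 3 (commit): HEAD=main@C [exp=B main=C]
After op 4 (commit): HEAD=main@D [exp=B main=D]
After op 5 (checkout): HEAD=exp@B [exp=B main=D]
After op 6 (merge): HEAD=exp@E [exp=E main=D]
After op 7 (commit): HEAD=exp@F [exp=F main=D]
After op 8 (commit): HEAD=exp@G [exp=G main=D]
ancestors(D) = {A,B,C,D}; F in? no
ancestors(G) = {A,B,C,D,E,F,G}; E in? yes
ancestors(B) = {A,B}; F in? no
ancestors(B) = {A,B}; C in? no

Answer: no yes no no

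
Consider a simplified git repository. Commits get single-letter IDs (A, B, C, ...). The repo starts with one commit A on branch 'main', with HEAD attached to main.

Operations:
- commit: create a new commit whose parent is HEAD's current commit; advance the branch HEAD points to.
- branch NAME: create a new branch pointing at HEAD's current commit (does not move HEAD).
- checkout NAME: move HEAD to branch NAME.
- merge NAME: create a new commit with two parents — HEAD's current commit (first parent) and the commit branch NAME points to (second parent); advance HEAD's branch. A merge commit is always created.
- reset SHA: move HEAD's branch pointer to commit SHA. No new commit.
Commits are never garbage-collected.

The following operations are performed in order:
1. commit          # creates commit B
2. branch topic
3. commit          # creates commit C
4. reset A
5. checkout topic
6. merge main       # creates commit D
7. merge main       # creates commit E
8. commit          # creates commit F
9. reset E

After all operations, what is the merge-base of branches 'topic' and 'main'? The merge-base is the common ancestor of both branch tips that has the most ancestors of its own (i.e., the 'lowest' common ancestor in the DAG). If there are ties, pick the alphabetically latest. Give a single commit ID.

After op 1 (commit): HEAD=main@B [main=B]
After op 2 (branch): HEAD=main@B [main=B topic=B]
After op 3 (commit): HEAD=main@C [main=C topic=B]
After op 4 (reset): HEAD=main@A [main=A topic=B]
After op 5 (checkout): HEAD=topic@B [main=A topic=B]
After op 6 (merge): HEAD=topic@D [main=A topic=D]
After op 7 (merge): HEAD=topic@E [main=A topic=E]
After op 8 (commit): HEAD=topic@F [main=A topic=F]
After op 9 (reset): HEAD=topic@E [main=A topic=E]
ancestors(topic=E): ['A', 'B', 'D', 'E']
ancestors(main=A): ['A']
common: ['A']

Answer: A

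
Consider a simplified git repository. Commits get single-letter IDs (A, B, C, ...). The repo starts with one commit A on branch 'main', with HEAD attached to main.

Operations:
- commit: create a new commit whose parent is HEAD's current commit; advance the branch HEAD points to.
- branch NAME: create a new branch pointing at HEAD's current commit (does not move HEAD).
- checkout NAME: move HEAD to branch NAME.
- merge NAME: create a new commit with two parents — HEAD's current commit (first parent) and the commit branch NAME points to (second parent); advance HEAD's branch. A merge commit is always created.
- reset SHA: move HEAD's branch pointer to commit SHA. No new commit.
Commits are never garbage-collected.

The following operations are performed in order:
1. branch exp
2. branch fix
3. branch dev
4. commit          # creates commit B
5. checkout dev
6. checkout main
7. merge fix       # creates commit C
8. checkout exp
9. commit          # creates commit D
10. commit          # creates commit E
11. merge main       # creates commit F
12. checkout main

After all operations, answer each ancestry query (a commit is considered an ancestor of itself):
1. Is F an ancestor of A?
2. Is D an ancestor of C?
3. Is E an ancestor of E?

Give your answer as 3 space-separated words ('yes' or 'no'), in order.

Answer: no no yes

Derivation:
After op 1 (branch): HEAD=main@A [exp=A main=A]
After op 2 (branch): HEAD=main@A [exp=A fix=A main=A]
After op 3 (branch): HEAD=main@A [dev=A exp=A fix=A main=A]
After op 4 (commit): HEAD=main@B [dev=A exp=A fix=A main=B]
After op 5 (checkout): HEAD=dev@A [dev=A exp=A fix=A main=B]
After op 6 (checkout): HEAD=main@B [dev=A exp=A fix=A main=B]
After op 7 (merge): HEAD=main@C [dev=A exp=A fix=A main=C]
After op 8 (checkout): HEAD=exp@A [dev=A exp=A fix=A main=C]
After op 9 (commit): HEAD=exp@D [dev=A exp=D fix=A main=C]
After op 10 (commit): HEAD=exp@E [dev=A exp=E fix=A main=C]
After op 11 (merge): HEAD=exp@F [dev=A exp=F fix=A main=C]
After op 12 (checkout): HEAD=main@C [dev=A exp=F fix=A main=C]
ancestors(A) = {A}; F in? no
ancestors(C) = {A,B,C}; D in? no
ancestors(E) = {A,D,E}; E in? yes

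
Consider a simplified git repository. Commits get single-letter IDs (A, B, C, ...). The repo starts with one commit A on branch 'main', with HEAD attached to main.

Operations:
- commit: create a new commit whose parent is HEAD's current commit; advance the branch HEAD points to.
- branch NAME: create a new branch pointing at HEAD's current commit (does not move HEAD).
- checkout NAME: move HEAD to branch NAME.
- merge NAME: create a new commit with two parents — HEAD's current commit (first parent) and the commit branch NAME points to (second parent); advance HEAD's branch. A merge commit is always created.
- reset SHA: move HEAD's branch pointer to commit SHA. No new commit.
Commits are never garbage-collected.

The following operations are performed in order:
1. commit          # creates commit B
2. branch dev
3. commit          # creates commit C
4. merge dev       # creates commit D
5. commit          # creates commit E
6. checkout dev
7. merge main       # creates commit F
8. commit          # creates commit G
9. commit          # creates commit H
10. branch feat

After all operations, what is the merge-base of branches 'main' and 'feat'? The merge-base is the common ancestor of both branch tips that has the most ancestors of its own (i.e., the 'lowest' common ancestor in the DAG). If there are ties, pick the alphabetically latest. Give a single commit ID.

After op 1 (commit): HEAD=main@B [main=B]
After op 2 (branch): HEAD=main@B [dev=B main=B]
After op 3 (commit): HEAD=main@C [dev=B main=C]
After op 4 (merge): HEAD=main@D [dev=B main=D]
After op 5 (commit): HEAD=main@E [dev=B main=E]
After op 6 (checkout): HEAD=dev@B [dev=B main=E]
After op 7 (merge): HEAD=dev@F [dev=F main=E]
After op 8 (commit): HEAD=dev@G [dev=G main=E]
After op 9 (commit): HEAD=dev@H [dev=H main=E]
After op 10 (branch): HEAD=dev@H [dev=H feat=H main=E]
ancestors(main=E): ['A', 'B', 'C', 'D', 'E']
ancestors(feat=H): ['A', 'B', 'C', 'D', 'E', 'F', 'G', 'H']
common: ['A', 'B', 'C', 'D', 'E']

Answer: E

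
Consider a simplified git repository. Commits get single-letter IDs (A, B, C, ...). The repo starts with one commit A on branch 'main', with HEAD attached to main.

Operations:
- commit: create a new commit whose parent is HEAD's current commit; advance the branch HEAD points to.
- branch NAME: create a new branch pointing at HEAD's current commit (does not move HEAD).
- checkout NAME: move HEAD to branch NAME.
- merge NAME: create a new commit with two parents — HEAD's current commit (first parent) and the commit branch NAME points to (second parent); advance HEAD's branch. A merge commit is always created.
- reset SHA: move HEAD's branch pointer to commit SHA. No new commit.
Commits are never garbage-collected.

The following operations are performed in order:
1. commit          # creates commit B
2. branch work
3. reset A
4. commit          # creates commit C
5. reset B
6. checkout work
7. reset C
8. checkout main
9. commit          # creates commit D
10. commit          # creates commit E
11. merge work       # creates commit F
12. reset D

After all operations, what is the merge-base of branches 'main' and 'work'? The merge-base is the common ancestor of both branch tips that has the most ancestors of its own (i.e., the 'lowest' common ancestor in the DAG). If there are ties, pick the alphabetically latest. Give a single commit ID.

Answer: A

Derivation:
After op 1 (commit): HEAD=main@B [main=B]
After op 2 (branch): HEAD=main@B [main=B work=B]
After op 3 (reset): HEAD=main@A [main=A work=B]
After op 4 (commit): HEAD=main@C [main=C work=B]
After op 5 (reset): HEAD=main@B [main=B work=B]
After op 6 (checkout): HEAD=work@B [main=B work=B]
After op 7 (reset): HEAD=work@C [main=B work=C]
After op 8 (checkout): HEAD=main@B [main=B work=C]
After op 9 (commit): HEAD=main@D [main=D work=C]
After op 10 (commit): HEAD=main@E [main=E work=C]
After op 11 (merge): HEAD=main@F [main=F work=C]
After op 12 (reset): HEAD=main@D [main=D work=C]
ancestors(main=D): ['A', 'B', 'D']
ancestors(work=C): ['A', 'C']
common: ['A']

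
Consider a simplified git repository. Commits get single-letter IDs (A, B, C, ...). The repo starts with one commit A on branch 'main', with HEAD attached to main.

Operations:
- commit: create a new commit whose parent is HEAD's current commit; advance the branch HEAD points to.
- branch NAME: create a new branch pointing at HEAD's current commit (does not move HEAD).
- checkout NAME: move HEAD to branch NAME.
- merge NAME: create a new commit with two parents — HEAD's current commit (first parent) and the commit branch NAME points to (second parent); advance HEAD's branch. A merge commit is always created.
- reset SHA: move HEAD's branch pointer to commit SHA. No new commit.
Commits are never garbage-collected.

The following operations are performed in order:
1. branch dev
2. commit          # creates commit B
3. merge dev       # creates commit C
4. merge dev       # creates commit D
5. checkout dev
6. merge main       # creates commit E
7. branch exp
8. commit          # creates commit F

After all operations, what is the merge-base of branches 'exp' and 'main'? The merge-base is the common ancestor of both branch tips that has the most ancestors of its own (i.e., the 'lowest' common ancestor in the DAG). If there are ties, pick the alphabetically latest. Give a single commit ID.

After op 1 (branch): HEAD=main@A [dev=A main=A]
After op 2 (commit): HEAD=main@B [dev=A main=B]
After op 3 (merge): HEAD=main@C [dev=A main=C]
After op 4 (merge): HEAD=main@D [dev=A main=D]
After op 5 (checkout): HEAD=dev@A [dev=A main=D]
After op 6 (merge): HEAD=dev@E [dev=E main=D]
After op 7 (branch): HEAD=dev@E [dev=E exp=E main=D]
After op 8 (commit): HEAD=dev@F [dev=F exp=E main=D]
ancestors(exp=E): ['A', 'B', 'C', 'D', 'E']
ancestors(main=D): ['A', 'B', 'C', 'D']
common: ['A', 'B', 'C', 'D']

Answer: D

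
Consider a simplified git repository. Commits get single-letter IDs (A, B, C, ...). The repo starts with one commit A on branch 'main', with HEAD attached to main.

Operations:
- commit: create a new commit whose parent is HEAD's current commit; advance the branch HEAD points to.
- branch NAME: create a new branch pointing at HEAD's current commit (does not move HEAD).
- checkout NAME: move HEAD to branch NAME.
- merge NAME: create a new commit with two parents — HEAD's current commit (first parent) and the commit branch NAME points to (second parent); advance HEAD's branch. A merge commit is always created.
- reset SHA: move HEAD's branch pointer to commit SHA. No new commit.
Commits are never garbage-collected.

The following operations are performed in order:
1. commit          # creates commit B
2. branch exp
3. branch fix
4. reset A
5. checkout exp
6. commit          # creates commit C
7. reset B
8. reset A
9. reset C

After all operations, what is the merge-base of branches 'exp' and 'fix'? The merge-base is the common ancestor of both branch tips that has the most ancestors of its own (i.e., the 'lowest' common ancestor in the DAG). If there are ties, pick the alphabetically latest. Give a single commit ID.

After op 1 (commit): HEAD=main@B [main=B]
After op 2 (branch): HEAD=main@B [exp=B main=B]
After op 3 (branch): HEAD=main@B [exp=B fix=B main=B]
After op 4 (reset): HEAD=main@A [exp=B fix=B main=A]
After op 5 (checkout): HEAD=exp@B [exp=B fix=B main=A]
After op 6 (commit): HEAD=exp@C [exp=C fix=B main=A]
After op 7 (reset): HEAD=exp@B [exp=B fix=B main=A]
After op 8 (reset): HEAD=exp@A [exp=A fix=B main=A]
After op 9 (reset): HEAD=exp@C [exp=C fix=B main=A]
ancestors(exp=C): ['A', 'B', 'C']
ancestors(fix=B): ['A', 'B']
common: ['A', 'B']

Answer: B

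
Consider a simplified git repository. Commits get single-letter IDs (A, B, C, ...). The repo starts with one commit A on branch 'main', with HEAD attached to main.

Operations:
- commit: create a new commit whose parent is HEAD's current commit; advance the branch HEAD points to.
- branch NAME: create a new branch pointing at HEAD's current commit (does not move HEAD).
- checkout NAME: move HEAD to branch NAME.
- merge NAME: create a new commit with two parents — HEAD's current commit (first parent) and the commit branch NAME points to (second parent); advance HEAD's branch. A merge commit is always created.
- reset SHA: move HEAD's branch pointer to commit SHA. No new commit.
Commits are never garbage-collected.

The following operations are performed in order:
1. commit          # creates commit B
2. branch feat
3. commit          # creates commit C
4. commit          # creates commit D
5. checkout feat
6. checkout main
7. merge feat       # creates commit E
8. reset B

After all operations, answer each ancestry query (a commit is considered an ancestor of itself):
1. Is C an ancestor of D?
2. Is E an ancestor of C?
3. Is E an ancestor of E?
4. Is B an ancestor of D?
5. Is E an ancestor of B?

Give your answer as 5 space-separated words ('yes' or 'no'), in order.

After op 1 (commit): HEAD=main@B [main=B]
After op 2 (branch): HEAD=main@B [feat=B main=B]
After op 3 (commit): HEAD=main@C [feat=B main=C]
After op 4 (commit): HEAD=main@D [feat=B main=D]
After op 5 (checkout): HEAD=feat@B [feat=B main=D]
After op 6 (checkout): HEAD=main@D [feat=B main=D]
After op 7 (merge): HEAD=main@E [feat=B main=E]
After op 8 (reset): HEAD=main@B [feat=B main=B]
ancestors(D) = {A,B,C,D}; C in? yes
ancestors(C) = {A,B,C}; E in? no
ancestors(E) = {A,B,C,D,E}; E in? yes
ancestors(D) = {A,B,C,D}; B in? yes
ancestors(B) = {A,B}; E in? no

Answer: yes no yes yes no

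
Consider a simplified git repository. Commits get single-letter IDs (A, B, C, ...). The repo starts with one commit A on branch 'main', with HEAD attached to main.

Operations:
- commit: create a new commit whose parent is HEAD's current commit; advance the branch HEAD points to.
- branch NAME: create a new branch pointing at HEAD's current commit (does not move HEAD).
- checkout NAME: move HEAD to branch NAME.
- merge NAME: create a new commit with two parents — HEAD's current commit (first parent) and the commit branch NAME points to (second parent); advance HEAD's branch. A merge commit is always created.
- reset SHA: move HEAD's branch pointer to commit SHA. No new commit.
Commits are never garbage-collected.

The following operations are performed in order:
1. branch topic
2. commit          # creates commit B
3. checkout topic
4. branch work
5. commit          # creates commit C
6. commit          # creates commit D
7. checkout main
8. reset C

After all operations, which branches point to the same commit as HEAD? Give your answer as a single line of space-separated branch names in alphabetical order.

Answer: main

Derivation:
After op 1 (branch): HEAD=main@A [main=A topic=A]
After op 2 (commit): HEAD=main@B [main=B topic=A]
After op 3 (checkout): HEAD=topic@A [main=B topic=A]
After op 4 (branch): HEAD=topic@A [main=B topic=A work=A]
After op 5 (commit): HEAD=topic@C [main=B topic=C work=A]
After op 6 (commit): HEAD=topic@D [main=B topic=D work=A]
After op 7 (checkout): HEAD=main@B [main=B topic=D work=A]
After op 8 (reset): HEAD=main@C [main=C topic=D work=A]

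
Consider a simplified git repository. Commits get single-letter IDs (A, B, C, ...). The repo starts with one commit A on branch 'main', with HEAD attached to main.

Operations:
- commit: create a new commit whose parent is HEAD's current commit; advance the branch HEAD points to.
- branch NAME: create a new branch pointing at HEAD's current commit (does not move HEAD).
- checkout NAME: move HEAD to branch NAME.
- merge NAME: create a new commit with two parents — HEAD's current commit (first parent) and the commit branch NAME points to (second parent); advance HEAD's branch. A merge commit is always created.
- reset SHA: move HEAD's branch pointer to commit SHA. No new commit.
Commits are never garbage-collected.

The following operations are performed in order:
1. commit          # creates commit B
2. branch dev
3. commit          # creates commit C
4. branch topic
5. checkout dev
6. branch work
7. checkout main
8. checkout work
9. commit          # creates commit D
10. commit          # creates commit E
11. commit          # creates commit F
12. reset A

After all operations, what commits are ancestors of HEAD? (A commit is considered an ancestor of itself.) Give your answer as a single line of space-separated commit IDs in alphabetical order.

Answer: A

Derivation:
After op 1 (commit): HEAD=main@B [main=B]
After op 2 (branch): HEAD=main@B [dev=B main=B]
After op 3 (commit): HEAD=main@C [dev=B main=C]
After op 4 (branch): HEAD=main@C [dev=B main=C topic=C]
After op 5 (checkout): HEAD=dev@B [dev=B main=C topic=C]
After op 6 (branch): HEAD=dev@B [dev=B main=C topic=C work=B]
After op 7 (checkout): HEAD=main@C [dev=B main=C topic=C work=B]
After op 8 (checkout): HEAD=work@B [dev=B main=C topic=C work=B]
After op 9 (commit): HEAD=work@D [dev=B main=C topic=C work=D]
After op 10 (commit): HEAD=work@E [dev=B main=C topic=C work=E]
After op 11 (commit): HEAD=work@F [dev=B main=C topic=C work=F]
After op 12 (reset): HEAD=work@A [dev=B main=C topic=C work=A]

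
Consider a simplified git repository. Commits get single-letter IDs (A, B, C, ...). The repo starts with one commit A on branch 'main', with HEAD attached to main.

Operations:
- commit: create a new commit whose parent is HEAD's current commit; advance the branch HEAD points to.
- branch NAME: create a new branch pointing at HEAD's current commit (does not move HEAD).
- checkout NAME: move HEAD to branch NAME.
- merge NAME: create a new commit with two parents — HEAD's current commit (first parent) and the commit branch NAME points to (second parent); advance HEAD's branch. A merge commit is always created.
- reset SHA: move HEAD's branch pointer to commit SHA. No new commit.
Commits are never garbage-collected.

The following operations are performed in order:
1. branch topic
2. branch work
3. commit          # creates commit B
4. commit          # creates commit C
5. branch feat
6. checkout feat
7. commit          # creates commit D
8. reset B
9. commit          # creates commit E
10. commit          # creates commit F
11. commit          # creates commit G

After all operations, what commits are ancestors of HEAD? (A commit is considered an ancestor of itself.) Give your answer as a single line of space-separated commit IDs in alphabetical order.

After op 1 (branch): HEAD=main@A [main=A topic=A]
After op 2 (branch): HEAD=main@A [main=A topic=A work=A]
After op 3 (commit): HEAD=main@B [main=B topic=A work=A]
After op 4 (commit): HEAD=main@C [main=C topic=A work=A]
After op 5 (branch): HEAD=main@C [feat=C main=C topic=A work=A]
After op 6 (checkout): HEAD=feat@C [feat=C main=C topic=A work=A]
After op 7 (commit): HEAD=feat@D [feat=D main=C topic=A work=A]
After op 8 (reset): HEAD=feat@B [feat=B main=C topic=A work=A]
After op 9 (commit): HEAD=feat@E [feat=E main=C topic=A work=A]
After op 10 (commit): HEAD=feat@F [feat=F main=C topic=A work=A]
After op 11 (commit): HEAD=feat@G [feat=G main=C topic=A work=A]

Answer: A B E F G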